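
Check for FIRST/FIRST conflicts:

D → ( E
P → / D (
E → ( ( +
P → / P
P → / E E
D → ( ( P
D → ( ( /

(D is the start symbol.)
A FIRST/FIRST conflict occurs when two productions N → α and N → β for the same non-terminal have FIRST(α) ∩ FIRST(β) ≠ ∅ (with ε ∈ FIRST of a nullable right-hand side, so two nullable alternatives also conflict).

Productions for D:
  D → ( E: FIRST = { '(' }
  D → ( ( P: FIRST = { '(' }
  D → ( ( /: FIRST = { '(' }
Productions for P:
  P → / D (: FIRST = { '/' }
  P → / P: FIRST = { '/' }
  P → / E E: FIRST = { '/' }
E has only one production, so no FIRST/FIRST conflict is possible there.

Conflict for D: D → ( E and D → ( ( P
  Overlap: { '(' }
Conflict for D: D → ( E and D → ( ( /
  Overlap: { '(' }
Conflict for D: D → ( ( P and D → ( ( /
  Overlap: { '(' }
Conflict for P: P → / D ( and P → / P
  Overlap: { '/' }
Conflict for P: P → / D ( and P → / E E
  Overlap: { '/' }
Conflict for P: P → / P and P → / E E
  Overlap: { '/' }

Answer: Yes. D → '(' E / D → '(' '(' P on { '(' }; D → '(' E / D → '(' '(' '/' on { '(' }; D → '(' '(' P / D → '(' '(' '/' on { '(' }; P → '/' D '(' / P → '/' P on { '/' }; P → '/' D '(' / P → '/' E E on { '/' }; P → '/' P / P → '/' E E on { '/' }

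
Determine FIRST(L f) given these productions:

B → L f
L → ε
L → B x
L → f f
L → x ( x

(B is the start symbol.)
{ 'f', 'x' }

FIRST sets of the non-terminals involved (from the grammar, by fixed-point iteration):
  FIRST(L) = { 'f', 'x', ε }

To compute FIRST(L f), process the symbols left to right:
Symbol L is a non-terminal. Add FIRST(L) \ {ε} = { 'f', 'x' }
L is nullable (ε ∈ FIRST(L)), continue to the next symbol.
Symbol f is a terminal. Add 'f' and stop.
FIRST(L f) = { 'f', 'x' }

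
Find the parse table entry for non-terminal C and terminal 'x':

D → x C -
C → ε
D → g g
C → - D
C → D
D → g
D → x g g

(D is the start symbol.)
C → D

To find M[C, 'x'], we find productions for C where 'x' is in the predict set (PREDICT(N → α) = (FIRST(α) \ {ε}) ∪ (FOLLOW(N) if α ⇒* ε)).

Relevant sets:
  FIRST(D) = { 'g', 'x' }
  FOLLOW(C) = { '-' }

C → ε: PREDICT = { '-' }
C → - D: PREDICT = { '-' }
C → D: PREDICT = { 'g', 'x' }
  'x' is in predict set, so this production goes in M[C, 'x']

M[C, 'x'] = C → D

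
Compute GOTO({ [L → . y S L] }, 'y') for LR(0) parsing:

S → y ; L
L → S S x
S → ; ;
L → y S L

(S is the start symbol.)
GOTO(I, 'y') = CLOSURE({ [A → αX.β] : [A → α.Xβ] ∈ I, X = 'y' })

Items with dot before 'y', with the dot advanced:
  [L → . y S L] → [L → y . S L]
Closure of the advanced items:
  [L → y . S L] has the dot before S: add [S → . y ; L], [S → . ; ;]

GOTO = { [L → y . S L], [S → . ; ;], [S → . y ; L] }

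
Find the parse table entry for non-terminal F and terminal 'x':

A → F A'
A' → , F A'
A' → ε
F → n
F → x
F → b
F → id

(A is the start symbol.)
To find M[F, 'x'], we find productions for F where 'x' is in the predict set (PREDICT(N → α) = (FIRST(α) \ {ε}) ∪ (FOLLOW(N) if α ⇒* ε)).

F → n: PREDICT = { 'n' }
F → x: PREDICT = { 'x' }
  'x' is in predict set, so this production goes in M[F, 'x']
F → b: PREDICT = { 'b' }
F → id: PREDICT = { 'id' }

M[F, 'x'] = F → x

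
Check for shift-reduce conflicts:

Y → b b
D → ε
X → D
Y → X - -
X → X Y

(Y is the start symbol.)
Augment with Y' → Y and build the canonical LR(0) collection (I0 = CLOSURE({[Y' → . Y]}), then GOTO on every symbol after a dot until no new states appear). It has 9 states:
  I0: { [D → .], [X → . D], [X → . X Y], [Y → . X - -], [Y → . b b], [Y' → . Y] }  — shift, reduce
  I1: { [X → D .] }  — reduce
  I2: { [D → .], [X → . D], [X → . X Y], [X → X . Y], [Y → . X - -], [Y → . b b], [Y → X . - -] }  — shift, reduce
  I3: { [Y' → Y .] }  — accept
  I4: { [Y → b . b] }  — shift
  I5: { [Y → b b .] }  — reduce
  I6: { [Y → X - . -] }  — shift
  I7: { [X → X Y .] }  — reduce
  I8: { [Y → X - - .] }  — reduce

I0 contains reduce item [D → .] and shift item [Y → . b b] — shift-reduce conflict.
I2 contains reduce item [D → .] and shift items [Y → X . - -], [Y → . b b] — shift-reduce conflict.

Answer: Yes — I0: [D → .] vs [Y → . b b]; I2: [D → .] vs [Y → X . - -]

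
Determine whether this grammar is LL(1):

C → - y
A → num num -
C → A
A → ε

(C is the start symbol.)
Yes, the grammar is LL(1).

Relevant sets:
  FIRST(A) = { 'num', ε }
  FOLLOW(C) = { $ }
  FOLLOW(A) = { $ }

For C:
  PREDICT(C → '-' y) = { '-' }
  PREDICT(C → A) = { $, 'num' }
For A:
  PREDICT(A → num num '-') = { 'num' }
  PREDICT(A → ε) = { $ }

All predict sets are disjoint. The grammar IS LL(1).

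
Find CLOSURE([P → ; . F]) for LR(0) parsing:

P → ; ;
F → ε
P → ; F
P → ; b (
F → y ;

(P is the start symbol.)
Start with: [P → ; . F]
  [P → ; . F] has the dot before F: add [F → .], [F → . y ;]
No further items can be added.

CLOSURE = { [F → . y ;], [F → .], [P → ; . F] }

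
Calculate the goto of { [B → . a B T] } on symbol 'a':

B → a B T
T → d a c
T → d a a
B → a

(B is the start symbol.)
GOTO(I, 'a') = CLOSURE({ [A → αX.β] : [A → α.Xβ] ∈ I, X = 'a' })

Items with dot before 'a', with the dot advanced:
  [B → . a B T] → [B → a . B T]
Closure of the advanced items:
  [B → a . B T] has the dot before B: add [B → . a B T], [B → . a]

GOTO = { [B → . a B T], [B → . a], [B → a . B T] }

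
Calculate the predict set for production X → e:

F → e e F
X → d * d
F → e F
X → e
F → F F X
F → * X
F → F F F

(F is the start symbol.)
{ 'e' }

PREDICT(X → e) = (FIRST(RHS) \ {ε}) ∪ (FOLLOW(X) if ε ∈ FIRST(RHS), i.e. RHS ⇒* ε)
FIRST(e) = { 'e' }
ε ∉ FIRST(e), so FOLLOW(X) is not added.
PREDICT(X → e) = { 'e' }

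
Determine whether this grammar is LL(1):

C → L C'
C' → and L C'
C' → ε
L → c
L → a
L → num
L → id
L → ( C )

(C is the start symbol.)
A grammar is LL(1) if for each non-terminal N with multiple productions, the predict sets of those productions are pairwise disjoint, where PREDICT(N → α) = (FIRST(α) \ {ε}) ∪ (FOLLOW(N) if α ⇒* ε).

Relevant sets:
  FOLLOW(C') = { $, ')' }

For C':
  PREDICT(C' → and L C') = { 'and' }
  PREDICT(C' → ε) = { $, ')' }
For L:
  PREDICT(L → c) = { 'c' }
  PREDICT(L → a) = { 'a' }
  PREDICT(L → num) = { 'num' }
  PREDICT(L → id) = { 'id' }
  PREDICT(L → '(' C ')') = { '(' }
C has a single production, so nothing to check there.

All predict sets are disjoint. The grammar IS LL(1).

Answer: Yes, the grammar is LL(1).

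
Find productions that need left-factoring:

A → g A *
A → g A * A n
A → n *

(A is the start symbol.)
Left-factoring is needed when two productions for the same non-terminal
share a common prefix on the right-hand side.

Productions for A:
  A → g A *
  A → g A * A n
  A → n *

Found common prefix 'g A *' in productions for A

Answer: Yes, A has productions with common prefix 'g A *'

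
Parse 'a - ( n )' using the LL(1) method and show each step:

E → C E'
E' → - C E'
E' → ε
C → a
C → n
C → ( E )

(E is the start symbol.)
LL(1) parsing maintains a stack (initially the start symbol over $) and the input. At each step: if the stack top is a terminal, match it against the current input token; if it is a non-terminal N, replace it with the RHS of M[N, lookahead] (the unique production whose predict set contains the lookahead).

Stack is shown with the top on the left.

Stack        Input        Action
--------------------------------
E $          a - ( n ) $  output E → C E'
C E' $       a - ( n ) $  output C → a
a E' $       a - ( n ) $  match 'a'
E' $         - ( n ) $    output E' → - C E'
- C E' $     - ( n ) $    match '-'
C E' $       ( n ) $      output C → ( E )
( E ) E' $   ( n ) $      match '('
E ) E' $     n ) $        output E → C E'
C E' ) E' $  n ) $        output C → n
n E' ) E' $  n ) $        match 'n'
E' ) E' $    ) $          output E' → ε
) E' $       ) $          match ')'
E' $         $            output E' → ε
$            $            accept

The string is accepted.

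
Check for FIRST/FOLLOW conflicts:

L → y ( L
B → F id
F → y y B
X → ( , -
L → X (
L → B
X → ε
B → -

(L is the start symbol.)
Nullable non-terminals: X.

X: nullable alternative(s) X → ε; FOLLOW(X) = { '(' }
  X → ( , -: FIRST \ {ε} = { '(' } — overlaps FOLLOW(X) on { '(' }: CONFLICT
  X → ε: FIRST \ {ε} = { } — this is the only nullable alternative, skip

B, F, L have no nullable alternative, so no FIRST/FOLLOW check is needed there.

So the grammar has 1 FIRST/FOLLOW conflict (marked CONFLICT above).

Answer: Yes. X → '(' ',' '-' with FOLLOW(X) on { '(' }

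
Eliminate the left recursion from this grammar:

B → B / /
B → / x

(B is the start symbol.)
B is directly left-recursive. The standard transformation for
  A → A α₁ | ... | A α_m | β₁ | ... | β_n
is
  A  → β₁ A' | ... | β_n A'
  A' → α₁ A' | ... | α_m A' | ε

B → / x becomes B → / x B'
B → B / / becomes B' → / / B'
Add B' → ε

Resulting grammar:
B → / x B'
B' → / / B'
B' → ε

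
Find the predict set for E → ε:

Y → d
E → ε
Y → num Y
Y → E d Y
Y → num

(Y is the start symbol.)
{ 'd' }

PREDICT(E → ε) = (FIRST(RHS) \ {ε}) ∪ (FOLLOW(E) if ε ∈ FIRST(RHS), i.e. RHS ⇒* ε)
The right-hand side is ε (FIRST(ε) = { ε }), so the predict set is FOLLOW(E) = { 'd' }
PREDICT(E → ε) = { 'd' }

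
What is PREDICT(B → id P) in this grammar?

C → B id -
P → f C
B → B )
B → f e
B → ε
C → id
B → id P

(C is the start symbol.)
{ 'id' }

PREDICT(B → id P) = (FIRST(RHS) \ {ε}) ∪ (FOLLOW(B) if ε ∈ FIRST(RHS), i.e. RHS ⇒* ε)
FIRST(id P) = { 'id' }
ε ∉ FIRST(id P), so FOLLOW(B) is not added.
PREDICT(B → id P) = { 'id' }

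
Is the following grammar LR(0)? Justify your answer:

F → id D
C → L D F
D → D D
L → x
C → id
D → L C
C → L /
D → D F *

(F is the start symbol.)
Augment with F' → F and build the canonical LR(0) collection (I0 = CLOSURE({[F' → . F]}), then GOTO on every symbol after a dot until no new states appear). It has 15 states:
  I0: { [F → . id D], [F' → . F] }  — shift
  I1: { [F' → F .] }  — accept
  I2: { [D → . D D], [D → . D F *], [D → . L C], [F → id . D], [L → . x] }  — shift
  I3: { [D → . D D], [D → . D F *], [D → . L C], [D → D . D], [D → D . F *], [F → . id D], [F → id D .], [L → . x] }  — shift, reduce
  I4: { [C → . L /], [C → . L D F], [C → . id], [D → L . C], [L → . x] }  — shift
  I5: { [L → x .] }  — reduce
  I6: { [D → L C .] }  — reduce
  I7: { [C → L . /], [C → L . D F], [D → . D D], [D → . D F *], [D → . L C], [L → . x] }  — shift
  I8: { [C → id .] }  — reduce
  I9: { [C → L / .] }  — reduce
  I10: { [C → L D . F], [D → . D D], [D → . D F *], [D → . L C], [D → D . D], [D → D . F *], [F → . id D], [L → . x] }  — shift
  I11: { [D → . D D], [D → . D F *], [D → . L C], [D → D . D], [D → D . F *], [D → D D .], [F → . id D], [L → . x] }  — shift, reduce
  I12: { [C → L D F .], [D → D F . *] }  — shift, reduce
  I13: { [D → D F * .] }  — reduce
  I14: { [D → D F . *] }  — shift

Conflict in state I3:
  Shift-reduce conflict between [F → id D .] and [F → . id D]
So the grammar is NOT LR(0).

Answer: No. Shift-reduce conflict between [F → id D .] and [F → . id D]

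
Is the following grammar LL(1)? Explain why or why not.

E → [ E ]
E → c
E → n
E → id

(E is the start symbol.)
A grammar is LL(1) if for each non-terminal N with multiple productions, the predict sets of those productions are pairwise disjoint, where PREDICT(N → α) = (FIRST(α) \ {ε}) ∪ (FOLLOW(N) if α ⇒* ε).

For E:
  PREDICT(E → '[' E ']') = { '[' }
  PREDICT(E → c) = { 'c' }
  PREDICT(E → n) = { 'n' }
  PREDICT(E → id) = { 'id' }

All predict sets are disjoint. The grammar IS LL(1).

Answer: Yes, the grammar is LL(1).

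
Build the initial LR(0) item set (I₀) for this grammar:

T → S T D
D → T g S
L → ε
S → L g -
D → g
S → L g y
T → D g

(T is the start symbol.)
First, augment the grammar with T' → T
I₀ = CLOSURE({ [T' → . T] }):
  [T' → . T] has the dot before T: add [T → . S T D], [T → . D g]
  [T → . S T D] has the dot before S: add [S → . L g -], [S → . L g y]
  [T → . D g] has the dot before D: add [D → . T g S], [D → . g]
  [S → . L g -] has the dot before L: add [L → .]
No further items can be added.

I₀ = { [D → . T g S], [D → . g], [L → .], [S → . L g -], [S → . L g y], [T → . D g], [T → . S T D], [T' → . T] }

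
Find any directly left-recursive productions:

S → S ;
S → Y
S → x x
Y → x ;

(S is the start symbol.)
Yes, S is left-recursive

Direct left recursion occurs when N → N α for some non-terminal N (the right-hand side begins with the left-hand side itself).

S → S ;: LEFT RECURSIVE (starts with S)
S → Y: starts with Y
S → x x: starts with x
Y → x ;: starts with x

The grammar has direct left recursion on: S.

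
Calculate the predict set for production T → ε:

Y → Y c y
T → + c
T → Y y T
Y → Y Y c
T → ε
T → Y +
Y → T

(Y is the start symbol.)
{ $, '+', 'c', 'y' }

PREDICT(T → ε) = (FIRST(RHS) \ {ε}) ∪ (FOLLOW(T) if ε ∈ FIRST(RHS), i.e. RHS ⇒* ε)
The right-hand side is ε (FIRST(ε) = { ε }), so the predict set is FOLLOW(T) = { $, '+', 'c', 'y' }
PREDICT(T → ε) = { $, '+', 'c', 'y' }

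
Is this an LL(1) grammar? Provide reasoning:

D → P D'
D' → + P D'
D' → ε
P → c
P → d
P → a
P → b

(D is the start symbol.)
Relevant sets:
  FOLLOW(D') = { $ }

For D':
  PREDICT(D' → '+' P D') = { '+' }
  PREDICT(D' → ε) = { $ }
For P:
  PREDICT(P → c) = { 'c' }
  PREDICT(P → d) = { 'd' }
  PREDICT(P → a) = { 'a' }
  PREDICT(P → b) = { 'b' }
D has a single production, so nothing to check there.

All predict sets are disjoint. The grammar IS LL(1).

Answer: Yes, the grammar is LL(1).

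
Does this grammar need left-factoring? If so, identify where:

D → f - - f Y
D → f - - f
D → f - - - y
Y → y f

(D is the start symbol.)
Yes, D has productions with common prefix 'f - -'

Left-factoring is needed when two productions for the same non-terminal
share a common prefix on the right-hand side.

Productions for D:
  D → f - - f Y
  D → f - - f
  D → f - - - y

Found common prefix 'f - -' in productions for D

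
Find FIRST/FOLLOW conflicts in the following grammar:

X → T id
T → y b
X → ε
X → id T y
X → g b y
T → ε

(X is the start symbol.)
A FIRST/FOLLOW conflict occurs when a non-terminal N has a nullable alternative N → β (β ⇒* ε) and another alternative N → α with FIRST(α) ∩ FOLLOW(N) ≠ ∅: on such a lookahead the parser cannot decide between expanding α and letting N vanish via β.

Nullable non-terminals: T, X.
FIRST sets used below: FIRST(T) = { 'y', ε }

T: nullable alternative(s) T → ε; FOLLOW(T) = { 'id', 'y' }
  T → y b: FIRST \ {ε} = { 'y' } — overlaps FOLLOW(T) on { 'y' }: CONFLICT
  T → ε: FIRST \ {ε} = { } — this is the only nullable alternative, skip

X: nullable alternative(s) X → ε; FOLLOW(X) = { $ }
  X → T id: FIRST \ {ε} = { 'id', 'y' } — disjoint from FOLLOW(X)
  X → ε: FIRST \ {ε} = { } — this is the only nullable alternative, skip
  X → id T y: FIRST \ {ε} = { 'id' } — disjoint from FOLLOW(X)
  X → g b y: FIRST \ {ε} = { 'g' } — disjoint from FOLLOW(X)

So the grammar has 1 FIRST/FOLLOW conflict (marked CONFLICT above).

Answer: Yes. T → y b with FOLLOW(T) on { 'y' }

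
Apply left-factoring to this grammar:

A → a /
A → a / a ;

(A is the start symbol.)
A → a / A'
A' → ε
A' → a ;

Left-factoring transforms A → αβ₁ | αβ₂ into A → αA' and A' → β₁ | β₂
(α is the longest common prefix among the alternatives). Repeat until
no nonterminal has two alternatives with a common prefix.

Round 1: A has alternatives sharing prefix 'a /'. Introduce A': A → a / A'
  Add: A' → ε
  Add: A' → a ;

No remaining common prefixes — done.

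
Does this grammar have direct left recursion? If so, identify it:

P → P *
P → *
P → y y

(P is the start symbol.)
Yes, P is left-recursive

Direct left recursion occurs when N → N α for some non-terminal N (the right-hand side begins with the left-hand side itself).

P → P *: LEFT RECURSIVE (starts with P)
P → *: starts with '*'
P → y y: starts with y

The grammar has direct left recursion on: P.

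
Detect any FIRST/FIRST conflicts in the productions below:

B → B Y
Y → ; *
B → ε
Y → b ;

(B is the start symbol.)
No FIRST/FIRST conflicts.

A FIRST/FIRST conflict occurs when two productions N → α and N → β for the same non-terminal have FIRST(α) ∩ FIRST(β) ≠ ∅ (with ε ∈ FIRST of a nullable right-hand side, so two nullable alternatives also conflict).

FIRST sets of the non-terminals at (or reachable through a nullable prefix from) the front of some alternative:
  FIRST(B) = { ';', 'b', ε }
  FIRST(Y) = { ';', 'b' }

Productions for B:
  B → B Y: FIRST = { ';', 'b' }
  B → ε: FIRST = { ε }
Productions for Y:
  Y → ; *: FIRST = { ';' }
  Y → b ;: FIRST = { 'b' }

All alternatives of each non-terminal have pairwise disjoint FIRST sets.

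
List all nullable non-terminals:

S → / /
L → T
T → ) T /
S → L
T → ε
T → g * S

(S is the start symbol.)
ε-productions: T → ε
So T is immediately nullable.
L → T: every symbol on the right is nullable, so L is nullable too.
S → L: every symbol on the right is nullable, so S is nullable too.
Every non-terminal is now nullable.
Nullable = { 'L', 'S', 'T' }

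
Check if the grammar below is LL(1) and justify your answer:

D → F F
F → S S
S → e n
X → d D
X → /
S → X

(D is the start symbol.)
A grammar is LL(1) if for each non-terminal N with multiple productions, the predict sets of those productions are pairwise disjoint, where PREDICT(N → α) = (FIRST(α) \ {ε}) ∪ (FOLLOW(N) if α ⇒* ε).

Relevant sets:
  FIRST(X) = { '/', 'd' }

For S:
  PREDICT(S → e n) = { 'e' }
  PREDICT(S → X) = { '/', 'd' }
For X:
  PREDICT(X → d D) = { 'd' }
  PREDICT(X → '/') = { '/' }
D, F have a single production, so nothing to check there.

All predict sets are disjoint. The grammar IS LL(1).

Answer: Yes, the grammar is LL(1).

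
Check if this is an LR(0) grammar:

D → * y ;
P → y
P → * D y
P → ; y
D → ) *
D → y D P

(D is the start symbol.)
Augment with D' → D and build the canonical LR(0) collection (I0 = CLOSURE({[D' → . D]}), then GOTO on every symbol after a dot until no new states appear). It has 16 states:
  I0: { [D → . ) *], [D → . * y ;], [D → . y D P], [D' → . D] }  — shift
  I1: { [D → ) . *] }  — shift
  I2: { [D → * . y ;] }  — shift
  I3: { [D' → D .] }  — accept
  I4: { [D → . ) *], [D → . * y ;], [D → . y D P], [D → y . D P] }  — shift
  I5: { [D → y D . P], [P → . * D y], [P → . ; y], [P → . y] }  — shift
  I6: { [D → . ) *], [D → . * y ;], [D → . y D P], [P → * . D y] }  — shift
  I7: { [P → ; . y] }  — shift
  I8: { [D → y D P .] }  — reduce
  I9: { [P → y .] }  — reduce
  I10: { [P → ; y .] }  — reduce
  I11: { [P → * D . y] }  — shift
  I12: { [P → * D y .] }  — reduce
  I13: { [D → * y . ;] }  — shift
  I14: { [D → * y ; .] }  — reduce
  I15: { [D → ) * .] }  — reduce

Every state is either a pure shift/goto state or contains exactly one complete item and nothing to shift — no conflicts. The grammar is LR(0).

Answer: Yes, the grammar is LR(0)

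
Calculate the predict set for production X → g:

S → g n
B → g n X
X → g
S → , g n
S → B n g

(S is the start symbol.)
{ 'g' }

PREDICT(X → g) = (FIRST(RHS) \ {ε}) ∪ (FOLLOW(X) if ε ∈ FIRST(RHS), i.e. RHS ⇒* ε)
FIRST(g) = { 'g' }
ε ∉ FIRST(g), so FOLLOW(X) is not added.
PREDICT(X → g) = { 'g' }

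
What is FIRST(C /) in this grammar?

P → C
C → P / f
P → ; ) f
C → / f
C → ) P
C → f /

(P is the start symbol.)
FIRST sets of the non-terminals involved (from the grammar, by fixed-point iteration):
  FIRST(C) = { ')', '/', ';', 'f' }

To compute FIRST(C /), process the symbols left to right:
Symbol C is a non-terminal. Add FIRST(C) \ {ε} = { ')', '/', ';', 'f' }
C is not nullable (ε ∉ FIRST(C)), so stop here.
FIRST(C /) = { ')', '/', ';', 'f' }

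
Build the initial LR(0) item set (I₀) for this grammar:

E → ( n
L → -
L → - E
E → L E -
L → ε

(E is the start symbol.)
{ [E → . ( n], [E → . L E -], [E' → . E], [L → . - E], [L → . -], [L → .] }

First, augment the grammar with E' → E
I₀ = CLOSURE({ [E' → . E] }):
  [E' → . E] has the dot before E: add [E → . ( n], [E → . L E -]
  [E → . L E -] has the dot before L: add [L → . -], [L → . - E], [L → .]
No further items can be added.

I₀ = { [E → . ( n], [E → . L E -], [E' → . E], [L → . - E], [L → . -], [L → .] }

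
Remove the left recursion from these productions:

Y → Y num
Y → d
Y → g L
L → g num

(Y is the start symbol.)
Y is directly left-recursive. The standard transformation for
  A → A α₁ | ... | A α_m | β₁ | ... | β_n
is
  A  → β₁ A' | ... | β_n A'
  A' → α₁ A' | ... | α_m A' | ε

Y → d becomes Y → d Y'
Y → g L becomes Y → g L Y'
Y → Y num becomes Y' → num Y'
Add Y' → ε

Productions for other non-terminals are unchanged:
  L → g num

Resulting grammar:
Y → d Y'
Y → g L Y'
Y' → num Y'
Y' → ε
L → g num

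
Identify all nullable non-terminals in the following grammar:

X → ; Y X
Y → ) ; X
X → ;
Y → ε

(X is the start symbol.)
A non-terminal is nullable if it can derive ε (the empty string): either it has an ε-production, or it has a production whose right-hand side consists entirely of nullable non-terminals.

ε-productions: Y → ε
So Y is immediately nullable.
No further non-terminal can be added: every production for the remaining non-terminals contains a terminal or a non-nullable non-terminal.
Nullable = { 'Y' }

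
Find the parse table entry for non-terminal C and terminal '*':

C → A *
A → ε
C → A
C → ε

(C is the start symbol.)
To find M[C, '*'], we find productions for C where '*' is in the predict set (PREDICT(N → α) = (FIRST(α) \ {ε}) ∪ (FOLLOW(N) if α ⇒* ε)).

Relevant sets:
  FIRST(A) = { ε }
  FOLLOW(C) = { $ }

C → A *: PREDICT = { '*' }
  '*' is in predict set, so this production goes in M[C, '*']
C → A: PREDICT = { $ }
C → ε: PREDICT = { $ }

M[C, '*'] = C → A *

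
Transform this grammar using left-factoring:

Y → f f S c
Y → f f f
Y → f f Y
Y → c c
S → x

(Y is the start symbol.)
Y → f f Y'
Y' → S c
Y' → f
Y' → Y
Y → c c
S → x

Left-factoring transforms A → αβ₁ | αβ₂ into A → αA' and A' → β₁ | β₂
(α is the longest common prefix among the alternatives). Repeat until
no nonterminal has two alternatives with a common prefix.

Round 1: Y has alternatives sharing prefix 'f f'. Introduce Y': Y → f f Y'
  Add: Y' → S c
  Add: Y' → f
  Add: Y' → Y

No remaining common prefixes — done.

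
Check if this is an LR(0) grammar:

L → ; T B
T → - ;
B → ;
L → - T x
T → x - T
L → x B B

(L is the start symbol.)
Yes, the grammar is LR(0)

Augment with L' → L and build the canonical LR(0) collection (I0 = CLOSURE({[L' → . L]}), then GOTO on every symbol after a dot until no new states appear). It has 17 states:
  I0: { [L → . - T x], [L → . ; T B], [L → . x B B], [L' → . L] }  — shift
  I1: { [L → - . T x], [T → . - ;], [T → . x - T] }  — shift
  I2: { [L → ; . T B], [T → . - ;], [T → . x - T] }  — shift
  I3: { [L' → L .] }  — accept
  I4: { [B → . ;], [L → x . B B] }  — shift
  I5: { [B → ; .] }  — reduce
  I6: { [B → . ;], [L → x B . B] }  — shift
  I7: { [L → x B B .] }  — reduce
  I8: { [T → - . ;] }  — shift
  I9: { [B → . ;], [L → ; T . B] }  — shift
  I10: { [T → x . - T] }  — shift
  I11: { [T → . - ;], [T → . x - T], [T → x - . T] }  — shift
  I12: { [T → x - T .] }  — reduce
  I13: { [L → ; T B .] }  — reduce
  I14: { [T → - ; .] }  — reduce
  I15: { [L → - T . x] }  — shift
  I16: { [L → - T x .] }  — reduce

Every state is either a pure shift/goto state or contains exactly one complete item and nothing to shift — no conflicts. The grammar is LR(0).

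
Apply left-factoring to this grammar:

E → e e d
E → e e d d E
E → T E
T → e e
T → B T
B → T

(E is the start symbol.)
Left-factoring transforms A → αβ₁ | αβ₂ into A → αA' and A' → β₁ | β₂
(α is the longest common prefix among the alternatives). Repeat until
no nonterminal has two alternatives with a common prefix.

Round 1: E has alternatives sharing prefix 'e e d'. Introduce E': E → e e d E'
  Add: E' → ε
  Add: E' → d E

No remaining common prefixes — done.

Resulting grammar:
E → e e d E'
E' → ε
E' → d E
E → T E
T → e e
T → B T
B → T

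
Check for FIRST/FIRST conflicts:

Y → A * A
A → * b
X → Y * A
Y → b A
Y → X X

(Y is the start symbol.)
Yes. Y → A '*' A / Y → X X on { '*' }; Y → b A / Y → X X on { 'b' }

A FIRST/FIRST conflict occurs when two productions N → α and N → β for the same non-terminal have FIRST(α) ∩ FIRST(β) ≠ ∅ (with ε ∈ FIRST of a nullable right-hand side, so two nullable alternatives also conflict).

FIRST sets of the non-terminals at (or reachable through a nullable prefix from) the front of some alternative:
  FIRST(A) = { '*' }
  FIRST(X) = { '*', 'b' }

Productions for Y:
  Y → A * A: FIRST = { '*' }
  Y → b A: FIRST = { 'b' }
  Y → X X: FIRST = { '*', 'b' }
A, X have only one production, so no FIRST/FIRST conflict is possible there.

Conflict for Y: Y → A * A and Y → X X
  Overlap: { '*' }
Conflict for Y: Y → b A and Y → X X
  Overlap: { 'b' }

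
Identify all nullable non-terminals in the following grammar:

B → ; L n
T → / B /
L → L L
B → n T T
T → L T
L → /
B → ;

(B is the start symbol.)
A non-terminal is nullable if it can derive ε (the empty string): either it has an ε-production, or it has a production whose right-hand side consists entirely of nullable non-terminals.

There are no ε-productions, so no non-terminal can derive ε.
No non-terminals are nullable.

Answer: None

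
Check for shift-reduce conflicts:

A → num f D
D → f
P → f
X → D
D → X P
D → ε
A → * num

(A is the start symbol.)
A shift-reduce conflict occurs when an LR(0) state has both:
  - a complete (reduce) item [A → α .] (dot at the end), and
  - a shift item [B → β . c γ] (dot before a terminal).

Augment with A' → A and build the canonical LR(0) collection (I0 = CLOSURE({[A' → . A]}), then GOTO on every symbol after a dot until no new states appear). It has 11 states:
  I0: { [A → . * num], [A → . num f D], [A' → . A] }  — shift
  I1: { [A → * . num] }  — shift
  I2: { [A' → A .] }  — accept
  I3: { [A → num . f D] }  — shift
  I4: { [A → num f . D], [D → . X P], [D → . f], [D → .], [X → . D] }  — shift, reduce
  I5: { [A → num f D .], [X → D .] }  — 2 reduces
  I6: { [D → X . P], [P → . f] }  — shift
  I7: { [D → f .] }  — reduce
  I8: { [D → X P .] }  — reduce
  I9: { [P → f .] }  — reduce
  I10: { [A → * num .] }  — reduce

I4 contains reduce item [D → .] and shift item [D → . f] — shift-reduce conflict.

Answer: Yes — I4: [D → .] vs [D → . f]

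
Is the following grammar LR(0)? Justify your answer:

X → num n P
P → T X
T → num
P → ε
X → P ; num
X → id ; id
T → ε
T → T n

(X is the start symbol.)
No. Shift-reduce conflict between [P → .] and [T → . num]

A grammar is LR(0) if no state in the canonical LR(0) collection has:
  - both a shift item (dot before a terminal) and a complete item (shift-reduce conflict), or
  - two or more complete items (reduce-reduce conflict; the accept item [X' → X .] counts as a complete item here).

Augment with X' → X and build the canonical LR(0) collection (I0 = CLOSURE({[X' → . X]}), then GOTO on every symbol after a dot until no new states appear). It has 15 states:
  I0: { [P → . T X], [P → .], [T → . T n], [T → . num], [T → .], [X → . P ; num], [X → . id ; id], [X → . num n P], [X' → . X] }  — shift, 2 reduces
  I1: { [X → P . ; num] }  — shift
  I2: { [P → . T X], [P → .], [P → T . X], [T → . T n], [T → . num], [T → .], [T → T . n], [X → . P ; num], [X → . id ; id], [X → . num n P] }  — shift, 2 reduces
  I3: { [X' → X .] }  — accept
  I4: { [X → id . ; id] }  — shift
  I5: { [T → num .], [X → num . n P] }  — shift, reduce
  I6: { [P → . T X], [P → .], [T → . T n], [T → . num], [T → .], [X → num n . P] }  — shift, 2 reduces
  I7: { [X → num n P .] }  — reduce
  I8: { [T → num .] }  — reduce
  I9: { [X → id ; . id] }  — shift
  I10: { [X → id ; id .] }  — reduce
  I11: { [P → T X .] }  — reduce
  I12: { [T → T n .] }  — reduce
  I13: { [X → P ; . num] }  — shift
  I14: { [X → P ; num .] }  — reduce

Conflict in state I0:
  Shift-reduce conflict between [P → .] and [T → . num]
So the grammar is NOT LR(0).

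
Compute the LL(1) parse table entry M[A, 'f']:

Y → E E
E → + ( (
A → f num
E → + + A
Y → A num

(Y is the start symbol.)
To find M[A, 'f'], we find productions for A where 'f' is in the predict set (PREDICT(N → α) = (FIRST(α) \ {ε}) ∪ (FOLLOW(N) if α ⇒* ε)).

A → f num: PREDICT = { 'f' }
  'f' is in predict set, so this production goes in M[A, 'f']

M[A, 'f'] = A → f num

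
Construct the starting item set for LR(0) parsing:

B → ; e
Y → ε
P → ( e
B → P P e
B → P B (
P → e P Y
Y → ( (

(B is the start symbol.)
{ [B → . ; e], [B → . P B (], [B → . P P e], [B' → . B], [P → . ( e], [P → . e P Y] }

First, augment the grammar with B' → B
I₀ = CLOSURE({ [B' → . B] }):
  [B' → . B] has the dot before B: add [B → . ; e], [B → . P P e], [B → . P B (]
  [B → . P P e] has the dot before P: add [P → . ( e], [P → . e P Y]
No further items can be added.

I₀ = { [B → . ; e], [B → . P B (], [B → . P P e], [B' → . B], [P → . ( e], [P → . e P Y] }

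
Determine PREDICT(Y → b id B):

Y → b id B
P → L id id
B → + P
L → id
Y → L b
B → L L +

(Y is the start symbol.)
PREDICT(Y → b id B) = (FIRST(RHS) \ {ε}) ∪ (FOLLOW(Y) if ε ∈ FIRST(RHS), i.e. RHS ⇒* ε)
FIRST(b id B) = { 'b' }
ε ∉ FIRST(b id B), so FOLLOW(Y) is not added.
PREDICT(Y → b id B) = { 'b' }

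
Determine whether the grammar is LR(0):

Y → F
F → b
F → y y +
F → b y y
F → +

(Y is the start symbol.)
A grammar is LR(0) if no state in the canonical LR(0) collection has:
  - both a shift item (dot before a terminal) and a complete item (shift-reduce conflict), or
  - two or more complete items (reduce-reduce conflict; the accept item [Y' → Y .] counts as a complete item here).

Augment with Y' → Y and build the canonical LR(0) collection (I0 = CLOSURE({[Y' → . Y]}), then GOTO on every symbol after a dot until no new states appear). It has 10 states:
  I0: { [F → . +], [F → . b y y], [F → . b], [F → . y y +], [Y → . F], [Y' → . Y] }  — shift
  I1: { [F → + .] }  — reduce
  I2: { [Y → F .] }  — reduce
  I3: { [Y' → Y .] }  — accept
  I4: { [F → b . y y], [F → b .] }  — shift, reduce
  I5: { [F → y . y +] }  — shift
  I6: { [F → y y . +] }  — shift
  I7: { [F → y y + .] }  — reduce
  I8: { [F → b y . y] }  — shift
  I9: { [F → b y y .] }  — reduce

Conflict in state I4:
  Shift-reduce conflict between [F → b .] and [F → b . y y]
So the grammar is NOT LR(0).

Answer: No. Shift-reduce conflict between [F → b .] and [F → b . y y]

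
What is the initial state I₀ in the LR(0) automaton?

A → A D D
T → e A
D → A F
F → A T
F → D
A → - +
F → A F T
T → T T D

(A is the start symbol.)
First, augment the grammar with A' → A
I₀ = CLOSURE({ [A' → . A] }):
  [A' → . A] has the dot before A: add [A → . A D D], [A → . - +]
No further items can be added.

I₀ = { [A → . - +], [A → . A D D], [A' → . A] }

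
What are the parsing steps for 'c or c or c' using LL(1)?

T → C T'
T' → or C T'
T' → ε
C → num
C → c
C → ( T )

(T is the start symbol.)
LL(1) parsing maintains a stack (initially the start symbol over $) and the input. At each step: if the stack top is a terminal, match it against the current input token; if it is a non-terminal N, replace it with the RHS of M[N, lookahead] (the unique production whose predict set contains the lookahead).

Stack is shown with the top on the left.

Stack      Input          Action
--------------------------------
T $        c or c or c $  output T → C T'
C T' $     c or c or c $  output C → c
c T' $     c or c or c $  match 'c'
T' $       or c or c $    output T' → or C T'
or C T' $  or c or c $    match 'or'
C T' $     c or c $       output C → c
c T' $     c or c $       match 'c'
T' $       or c $         output T' → or C T'
or C T' $  or c $         match 'or'
C T' $     c $            output C → c
c T' $     c $            match 'c'
T' $       $              output T' → ε
$          $              accept

The string is accepted.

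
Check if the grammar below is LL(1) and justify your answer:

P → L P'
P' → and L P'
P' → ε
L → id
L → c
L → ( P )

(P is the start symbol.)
Relevant sets:
  FOLLOW(P') = { $, ')' }

For P':
  PREDICT(P' → and L P') = { 'and' }
  PREDICT(P' → ε) = { $, ')' }
For L:
  PREDICT(L → id) = { 'id' }
  PREDICT(L → c) = { 'c' }
  PREDICT(L → '(' P ')') = { '(' }
P has a single production, so nothing to check there.

All predict sets are disjoint. The grammar IS LL(1).

Answer: Yes, the grammar is LL(1).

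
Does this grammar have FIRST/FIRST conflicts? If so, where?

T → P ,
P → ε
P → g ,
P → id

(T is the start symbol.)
No FIRST/FIRST conflicts.

Productions for P:
  P → ε: FIRST = { ε }
  P → g ,: FIRST = { 'g' }
  P → id: FIRST = { 'id' }
T has only one production, so no FIRST/FIRST conflict is possible there.

All alternatives of each non-terminal have pairwise disjoint FIRST sets.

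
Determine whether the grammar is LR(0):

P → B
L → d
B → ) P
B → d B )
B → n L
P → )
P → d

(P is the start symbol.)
A grammar is LR(0) if no state in the canonical LR(0) collection has:
  - both a shift item (dot before a terminal) and a complete item (shift-reduce conflict), or
  - two or more complete items (reduce-reduce conflict; the accept item [P' → P .] counts as a complete item here).

Augment with P' → P and build the canonical LR(0) collection (I0 = CLOSURE({[P' → . P]}), then GOTO on every symbol after a dot until no new states appear). It has 13 states:
  I0: { [B → . ) P], [B → . d B )], [B → . n L], [P → . )], [P → . B], [P → . d], [P' → . P] }  — shift
  I1: { [B → ) . P], [B → . ) P], [B → . d B )], [B → . n L], [P → ) .], [P → . )], [P → . B], [P → . d] }  — shift, reduce
  I2: { [P → B .] }  — reduce
  I3: { [P' → P .] }  — accept
  I4: { [B → . ) P], [B → . d B )], [B → . n L], [B → d . B )], [P → d .] }  — shift, reduce
  I5: { [B → n . L], [L → . d] }  — shift
  I6: { [B → n L .] }  — reduce
  I7: { [L → d .] }  — reduce
  I8: { [B → ) . P], [B → . ) P], [B → . d B )], [B → . n L], [P → . )], [P → . B], [P → . d] }  — shift
  I9: { [B → d B . )] }  — shift
  I10: { [B → . ) P], [B → . d B )], [B → . n L], [B → d . B )] }  — shift
  I11: { [B → d B ) .] }  — reduce
  I12: { [B → ) P .] }  — reduce

Conflict in state I1:
  Shift-reduce conflict between [P → ) .] and [B → . ) P]
So the grammar is NOT LR(0).

Answer: No. Shift-reduce conflict between [P → ) .] and [B → . ) P]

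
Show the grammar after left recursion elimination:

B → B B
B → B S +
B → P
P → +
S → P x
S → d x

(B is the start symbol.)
B → P B'
B' → B B'
B' → S + B'
B' → ε
P → +
S → P x
S → d x

B is directly left-recursive. The standard transformation for
  A → A α₁ | ... | A α_m | β₁ | ... | β_n
is
  A  → β₁ A' | ... | β_n A'
  A' → α₁ A' | ... | α_m A' | ε

B → P becomes B → P B'
B → B B becomes B' → B B'
B → B S + becomes B' → S + B'
Add B' → ε

Productions for other non-terminals are unchanged:
  P → +
  S → P x
  S → d x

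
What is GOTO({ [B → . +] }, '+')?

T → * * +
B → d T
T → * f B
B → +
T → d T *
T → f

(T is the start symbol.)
GOTO(I, '+') = CLOSURE({ [A → αX.β] : [A → α.Xβ] ∈ I, X = '+' })

Items with dot before '+', with the dot advanced:
  [B → . +] → [B → + .]
Closure adds nothing (no advanced item has the dot before a non-terminal).

GOTO = { [B → + .] }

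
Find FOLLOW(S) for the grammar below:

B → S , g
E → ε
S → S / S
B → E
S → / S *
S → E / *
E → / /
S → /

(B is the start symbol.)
In B → S , g: S is followed by ',' g, add FIRST(',' g) \ {ε} = { ',' }
In S → S / S: S is followed by '/' S, add FIRST('/' S) \ {ε} = { '/' }
In S → S / S: S is at the end; this adds FOLLOW(S) to itself — nothing new
In S → / S *: S is followed by '*', add FIRST('*') \ {ε} = { '*' }

Taking the union: FOLLOW(S) = { '*', ',', '/' }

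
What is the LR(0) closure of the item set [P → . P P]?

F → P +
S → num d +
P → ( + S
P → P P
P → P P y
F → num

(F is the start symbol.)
To compute CLOSURE, for each item [A → α.Bβ] where B is a non-terminal, add [B → .γ] for all productions B → γ; repeat for the newly added items until nothing changes.

Start with: [P → . P P]
  [P → . P P] has the dot before P: add [P → . ( + S], [P → . P P y]
No further items can be added.

CLOSURE = { [P → . ( + S], [P → . P P y], [P → . P P] }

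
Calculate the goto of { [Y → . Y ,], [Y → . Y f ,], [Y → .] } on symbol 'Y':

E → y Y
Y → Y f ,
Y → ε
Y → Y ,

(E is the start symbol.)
GOTO(I, 'Y') = CLOSURE({ [A → αX.β] : [A → α.Xβ] ∈ I, X = 'Y' })

Items with dot before 'Y', with the dot advanced:
  [Y → . Y ,] → [Y → Y . ,]
  [Y → . Y f ,] → [Y → Y . f ,]
Closure adds nothing (no advanced item has the dot before a non-terminal).

GOTO = { [Y → Y . ,], [Y → Y . f ,] }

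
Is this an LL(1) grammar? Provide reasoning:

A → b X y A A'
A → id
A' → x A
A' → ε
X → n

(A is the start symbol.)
A grammar is LL(1) if for each non-terminal N with multiple productions, the predict sets of those productions are pairwise disjoint, where PREDICT(N → α) = (FIRST(α) \ {ε}) ∪ (FOLLOW(N) if α ⇒* ε).

Relevant sets:
  FOLLOW(A') = { $, 'x' }

For A:
  PREDICT(A → b X y A A') = { 'b' }
  PREDICT(A → id) = { 'id' }
For A':
  PREDICT(A' → x A) = { 'x' }
  PREDICT(A' → ε) = { $, 'x' }
X has a single production, so nothing to check there.

Conflict found: Predict set conflict for A': { 'x' }
The grammar is NOT LL(1).

Answer: No. Predict set conflict for A': { 'x' }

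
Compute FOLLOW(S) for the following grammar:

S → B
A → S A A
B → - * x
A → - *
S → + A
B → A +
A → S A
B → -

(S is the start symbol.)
{ $, '+', '-' }

To compute FOLLOW(S), find every occurrence of S on a right-hand side N → α S β: add FIRST(β) \ {ε}, and if β is empty or nullable also add FOLLOW(N). Iterate to a fixed point.

S is the start symbol, so $ ∈ FOLLOW(S).
In A → S A A: S is followed by A A, add FIRST(A A) \ {ε} = { '+', '-' }
In A → S A: S is followed by A, add FIRST(A) \ {ε} = { '+', '-' }

Taking the union: FOLLOW(S) = { $, '+', '-' }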